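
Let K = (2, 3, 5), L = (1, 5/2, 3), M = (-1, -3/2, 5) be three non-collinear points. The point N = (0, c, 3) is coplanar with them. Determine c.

1

A normal to the plane is n = KL × KM = (-9, 6, 3).
N lies in the plane iff n · KN = 0.
This gives (6)c + (-6) = 0, so c = 1.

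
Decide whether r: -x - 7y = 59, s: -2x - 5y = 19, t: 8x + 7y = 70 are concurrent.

The three lines meet at one point iff the augmented coefficient matrix [aᵢ bᵢ cᵢ] has rank < 3, i.e. its determinant vanishes.
Here the determinant is -27.
Nonzero, so no common point exists.

No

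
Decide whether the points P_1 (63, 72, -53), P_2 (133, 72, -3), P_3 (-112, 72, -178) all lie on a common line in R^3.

Yes

P_1P_2 = (70, 0, 50), P_1P_3 = (-175, 0, -125).
Each component of P_1P_3 is -5/2 times the corresponding component of P_1P_2, so P_1P_3 = -5/2·P_1P_2 and the points are collinear.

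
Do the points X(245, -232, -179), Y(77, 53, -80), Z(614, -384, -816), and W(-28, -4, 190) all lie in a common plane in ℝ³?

Yes

The four points are coplanar iff the 3×3 determinant with rows XY, XZ, XW is zero.
Rows: (-168, 285, 99), (369, -152, -637), (-273, 228, 369).
Expanding along the first row: (-168)(89148) − (285)(-37740) + (99)(42636) = 0.
Zero determinant ⇒ coplanar.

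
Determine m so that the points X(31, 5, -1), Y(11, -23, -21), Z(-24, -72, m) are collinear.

Collinearity requires XY × XZ = 0; each component is linear in m.
The x-component gives (-28)m + (-1568) = 0, so m = -56.
The remaining components then also vanish.

-56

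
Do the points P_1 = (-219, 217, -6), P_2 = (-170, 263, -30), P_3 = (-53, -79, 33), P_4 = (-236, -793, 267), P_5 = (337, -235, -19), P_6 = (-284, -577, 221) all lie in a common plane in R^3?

Yes

The plane through P_1, P_2, P_3 has normal n = P_1P_2 × P_1P_3 = (-5310, -5895, -22140) and equation n·P = 16515.
Checking the remaining points: n·P_4 = 16515, n·P_5 = 16515, n·P_6 = 16515.
All equal 16515, so all 6 points lie in one plane.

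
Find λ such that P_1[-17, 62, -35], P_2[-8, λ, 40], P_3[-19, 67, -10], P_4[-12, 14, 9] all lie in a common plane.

-23

Normal to plane P_1P_3P_4: n = (1420, 213, 71); plane equation n·P = -13419.
Requiring n·P_2 = -13419: (213)λ + (-8520) = -13419.
So λ = -23.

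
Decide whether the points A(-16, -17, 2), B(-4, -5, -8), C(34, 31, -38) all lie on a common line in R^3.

No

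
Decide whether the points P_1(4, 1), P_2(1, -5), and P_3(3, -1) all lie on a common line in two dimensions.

P_1P_2 = (-3, -6), P_1P_3 = (-1, -2).
det[P_1P_2; P_1P_3] = (-3)(-2) − (-6)(-1) = 0.
The determinant is zero, so the points are collinear.

Yes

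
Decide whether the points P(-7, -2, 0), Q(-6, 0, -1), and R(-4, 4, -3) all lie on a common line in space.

PQ = (1, 2, -1), PR = (3, 6, -3).
PQ × PR = (0, 0, 0).
The cross product vanishes, so the three points are collinear.

Yes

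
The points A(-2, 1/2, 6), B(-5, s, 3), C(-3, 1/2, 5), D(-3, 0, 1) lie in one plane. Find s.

Normal to plane ACD: n = (-1/2, -4, 1/2); plane equation n·P = 2.
Requiring n·B = 2: (-4)s + (4) = 2.
So s = 1/2.

1/2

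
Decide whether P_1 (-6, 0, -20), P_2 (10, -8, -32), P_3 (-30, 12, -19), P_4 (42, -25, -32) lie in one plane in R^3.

No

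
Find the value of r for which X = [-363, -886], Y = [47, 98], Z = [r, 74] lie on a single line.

37

The three points are collinear iff det[XY; XZ] = 0.
This determinant is linear in r: (-984)r + (36408) = 0, so r = 37.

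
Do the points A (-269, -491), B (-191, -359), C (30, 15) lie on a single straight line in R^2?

AB = (78, 132), AC = (299, 506).
Twice the signed area of △ABC is (78)(506) − (132)(299) = 0.
The triangle is degenerate (zero area), so the points are collinear.

Yes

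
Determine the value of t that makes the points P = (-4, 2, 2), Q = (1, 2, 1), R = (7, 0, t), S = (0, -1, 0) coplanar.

-1

Normal to plane PQS: n = (-3, 6, -15); plane equation n·X = -6.
Requiring n·R = -6: (-15)t + (-21) = -6.
So t = -1.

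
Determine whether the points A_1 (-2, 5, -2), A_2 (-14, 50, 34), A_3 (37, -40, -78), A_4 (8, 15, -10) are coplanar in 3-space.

No

A normal to the plane through A_1, A_2, A_3 is n = A_1A_2 × A_1A_3 = (-1800, 492, -1215).
The plane has equation n·P = 8490. For A_4: n·A_4 = 5130.
5130 ≠ 8490, so A_4 is off the plane.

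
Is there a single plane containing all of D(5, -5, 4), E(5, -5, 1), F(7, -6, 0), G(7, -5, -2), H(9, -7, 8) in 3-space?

No

The plane through D, E, F has normal n = DE × DF = (-3, -6, 0) and equation n·P = 15.
Checking the remaining points: n·G = 9, n·H = 15.
Since n·G = 9 ≠ 15, G is off the plane and the points are not all coplanar.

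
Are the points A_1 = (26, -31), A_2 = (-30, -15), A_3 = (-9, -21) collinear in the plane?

A_1A_2 = (-56, 16), A_1A_3 = (-35, 10).
Checking proportionality: A_1A_3 = 5/8·A_1A_2, so the vectors are parallel and the points are collinear.

Yes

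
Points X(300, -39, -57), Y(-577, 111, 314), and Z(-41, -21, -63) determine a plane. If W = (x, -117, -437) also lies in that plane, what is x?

-117

The plane through X, Y, Z has equation −7578x − 131773y + 35364z = 849999.
Substituting W: (-7578)x + (-36627) = 849999, so x = -117.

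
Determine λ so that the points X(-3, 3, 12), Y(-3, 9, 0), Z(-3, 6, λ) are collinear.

6

Collinearity requires XY × XZ = 0; each component is linear in λ.
The x-component gives (6)λ + (-36) = 0, so λ = 6.
The remaining components then also vanish.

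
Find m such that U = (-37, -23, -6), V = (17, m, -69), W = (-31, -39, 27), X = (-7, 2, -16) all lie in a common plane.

49

Coplanarity ⇔ det[UV; UW; UX] = 0.
Expanding, this is linear in m: (1050)m + (-51450) = 0.
So m = 49.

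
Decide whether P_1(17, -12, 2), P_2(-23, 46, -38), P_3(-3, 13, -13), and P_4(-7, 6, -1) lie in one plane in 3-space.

Yes

A normal to the plane through P_1, P_2, P_3 is n = P_1P_2 × P_1P_3 = (130, 200, 160).
The plane has equation n·P = 130. For P_4: n·P_4 = 130.
Equal, so P_4 lies in the plane and all four are coplanar.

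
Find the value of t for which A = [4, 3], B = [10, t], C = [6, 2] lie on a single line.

0

Collinearity: (B − A) must be parallel to (C − A) = (2, -1).
Cross-multiplying the components: (t − 3)·(2) = (6)·(-1).
Solving gives t = 0.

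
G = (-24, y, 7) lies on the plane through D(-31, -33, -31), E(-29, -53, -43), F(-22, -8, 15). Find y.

Coplanarity requires DE · (DF × DG) = 0.
DE = (2, -20, -12), DF = (9, 25, 46); the triple product is linear in y with coefficient -200 and constant term -2200.
Setting it to zero: y = -11.

-11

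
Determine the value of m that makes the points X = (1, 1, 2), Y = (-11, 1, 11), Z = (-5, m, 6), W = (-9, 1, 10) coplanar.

1

Normal to plane XYW: n = (0, 6, 0); plane equation n·P = 6.
Requiring n·Z = 6: (6)m + (0) = 6.
So m = 1.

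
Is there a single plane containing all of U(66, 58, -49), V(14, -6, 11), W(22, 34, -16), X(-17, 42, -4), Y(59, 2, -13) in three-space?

Yes

The plane through U, V, W has normal n = UV × UW = (-672, -924, -1568) and equation n·P = -21112.
Checking the remaining points: n·X = -21112, n·Y = -21112.
All equal -21112, so all 5 points lie in one plane.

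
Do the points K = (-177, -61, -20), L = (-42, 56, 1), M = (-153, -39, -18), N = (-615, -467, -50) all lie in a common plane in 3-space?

With K as base: KL = (135, 117, 21), KM = (24, 22, 2), KN = (-438, -406, -30).
KM × KN = (152, -156, -108).
KL · (KM × KN) = 0.
The scalar triple product vanishes, so the four points are coplanar.

Yes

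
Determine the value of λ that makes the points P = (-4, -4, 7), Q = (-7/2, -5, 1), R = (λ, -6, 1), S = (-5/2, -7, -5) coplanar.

-3

Normal to plane PQS: n = (-6, -3, 0); plane equation n·X = 36.
Requiring n·R = 36: (-6)λ + (18) = 36.
So λ = -3.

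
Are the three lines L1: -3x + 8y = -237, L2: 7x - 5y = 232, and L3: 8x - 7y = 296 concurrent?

No

The three lines meet at one point iff the augmented coefficient matrix [aᵢ bᵢ cᵢ] has rank < 3, i.e. its determinant vanishes.
Here the determinant is -27.
Nonzero, so no common point exists.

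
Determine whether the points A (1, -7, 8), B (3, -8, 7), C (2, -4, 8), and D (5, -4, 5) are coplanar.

No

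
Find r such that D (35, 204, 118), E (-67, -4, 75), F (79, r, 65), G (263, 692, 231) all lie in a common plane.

196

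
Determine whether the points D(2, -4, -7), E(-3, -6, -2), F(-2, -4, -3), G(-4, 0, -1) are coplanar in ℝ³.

With D as base: DE = (-5, -2, 5), DF = (-4, 0, 4), DG = (-6, 4, 6).
DF × DG = (-16, 0, -16).
DE · (DF × DG) = 0.
The scalar triple product vanishes, so the four points are coplanar.

Yes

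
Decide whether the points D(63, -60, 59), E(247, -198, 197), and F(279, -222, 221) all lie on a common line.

DE = (184, -138, 138), DF = (216, -162, 162).
DE × DF = (0, 0, 0).
The cross product vanishes, so the three points are collinear.

Yes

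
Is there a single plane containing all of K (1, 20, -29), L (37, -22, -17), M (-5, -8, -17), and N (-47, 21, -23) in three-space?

Yes

The four points are coplanar iff the 3×3 determinant with rows KL, KM, KN is zero.
Rows: (36, -42, 12), (-6, -28, 12), (-48, 1, 6).
Expanding along the first row: (36)(-180) − (-42)(540) + (12)(-1350) = 0.
Zero determinant ⇒ coplanar.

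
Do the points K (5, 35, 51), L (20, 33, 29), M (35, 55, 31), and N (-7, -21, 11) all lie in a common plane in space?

Yes

A normal to the plane through K, L, M is n = KL × KM = (480, -360, 360).
The plane has equation n·P = 8160. For N: n·N = 8160.
Equal, so N lies in the plane and all four are coplanar.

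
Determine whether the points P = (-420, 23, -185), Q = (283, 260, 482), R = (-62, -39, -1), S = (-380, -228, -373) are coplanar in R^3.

A normal to the plane through P, Q, R is n = PQ × PR = (84962, 109434, -128432).
The plane has equation n·X = -9407138. For S: n·S = -9331376.
-9331376 ≠ -9407138, so S is off the plane.

No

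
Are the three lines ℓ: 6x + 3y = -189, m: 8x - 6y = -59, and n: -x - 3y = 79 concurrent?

No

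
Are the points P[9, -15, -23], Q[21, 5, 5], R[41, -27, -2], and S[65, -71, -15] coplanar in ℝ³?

Yes

With P as base: PQ = (12, 20, 28), PR = (32, -12, 21), PS = (56, -56, 8).
PR × PS = (1080, 920, -1120).
PQ · (PR × PS) = 0.
The scalar triple product vanishes, so the four points are coplanar.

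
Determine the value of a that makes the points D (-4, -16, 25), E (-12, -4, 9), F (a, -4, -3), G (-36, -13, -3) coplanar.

-27

Normal to plane DEG: n = (-288, 288, 360); plane equation n·P = 5544.
Requiring n·F = 5544: (-288)a + (-2232) = 5544.
So a = -27.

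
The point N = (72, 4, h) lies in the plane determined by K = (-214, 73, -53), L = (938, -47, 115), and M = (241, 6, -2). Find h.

A normal to the plane is n = KL × KM = (5136, 17688, -22584).
N lies in the plane iff n · KN = 0.
This gives (-22584)h + (-948528) = 0, so h = -42.

-42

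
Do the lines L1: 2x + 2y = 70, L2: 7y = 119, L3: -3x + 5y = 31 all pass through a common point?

Lines aᵢx + bᵢy = cᵢ with pairwise distinct directions are concurrent exactly when det[aᵢ bᵢ cᵢ] = 0.
Here the determinant is 0.
It vanishes, so the lines are concurrent at (18, 17).

Yes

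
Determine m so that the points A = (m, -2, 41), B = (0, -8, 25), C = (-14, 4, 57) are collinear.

-7

Direction BC = (-14, 12, 32). From the y-coordinate of A, the parameter along the line is τ = (-2 − (-8))/12 = 1/2.
Then m = 0 + 1/2·(-14) = -7.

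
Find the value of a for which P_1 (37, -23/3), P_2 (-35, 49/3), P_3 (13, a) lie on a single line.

The three points are collinear iff det[P_1P_2; P_1P_3] = 0.
This determinant is linear in a: (-72)a + (24) = 0, so a = 1/3.

1/3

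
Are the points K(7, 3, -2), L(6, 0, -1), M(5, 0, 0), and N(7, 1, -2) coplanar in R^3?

Yes

With K as base: KL = (-1, -3, 1), KM = (-2, -3, 2), KN = (0, -2, 0).
KM × KN = (4, 0, 4).
KL · (KM × KN) = 0.
The scalar triple product vanishes, so the four points are coplanar.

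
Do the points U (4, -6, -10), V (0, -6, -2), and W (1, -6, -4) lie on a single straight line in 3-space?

Yes

UV = (-4, 0, 8), UW = (-3, 0, 6).
Each component of UW is 3/4 times the corresponding component of UV, so UW = 3/4·UV and the points are collinear.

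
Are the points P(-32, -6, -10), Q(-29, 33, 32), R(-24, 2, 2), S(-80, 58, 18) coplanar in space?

With P as base: PQ = (3, 39, 42), PR = (8, 8, 12), PS = (-48, 64, 28).
PR × PS = (-544, -800, 896).
PQ · (PR × PS) = 4800.
Since 4800 ≠ 0, the four points are not coplanar.

No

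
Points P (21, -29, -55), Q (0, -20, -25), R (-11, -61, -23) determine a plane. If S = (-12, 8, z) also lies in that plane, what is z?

-1

A normal to the plane is n = PQ × PR = (1248, -288, 960).
S lies in the plane iff n · PS = 0.
This gives (960)z + (960) = 0, so z = -1.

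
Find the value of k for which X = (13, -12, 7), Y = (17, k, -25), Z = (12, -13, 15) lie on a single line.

-8

Direction XZ = (-1, -1, 8). From the x-coordinate of Y, the parameter along the line is τ = (17 − 13)/(-1) = -4.
Then k = (-12) + (-4)·(-1) = -8.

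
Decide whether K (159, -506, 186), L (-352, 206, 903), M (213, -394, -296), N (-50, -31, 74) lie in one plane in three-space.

The four points are coplanar iff the 3×3 determinant with rows KL, KM, KN is zero.
Rows: (-511, 712, 717), (54, 112, -482), (-209, 475, -112).
Expanding along the first row: (-511)(216406) − (712)(-106786) + (717)(49058) = 622752.
Nonzero ⇒ not coplanar.

No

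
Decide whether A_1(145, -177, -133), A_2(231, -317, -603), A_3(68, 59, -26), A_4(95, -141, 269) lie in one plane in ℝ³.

Yes

A normal to the plane through A_1, A_2, A_3 is n = A_1A_2 × A_1A_3 = (95940, 26988, 9516).
The plane has equation n·P = 7868796. For A_4: n·A_4 = 7868796.
Equal, so A_4 lies in the plane and all four are coplanar.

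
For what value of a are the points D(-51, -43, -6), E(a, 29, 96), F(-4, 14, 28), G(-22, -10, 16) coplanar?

Normal to plane DFG: n = (132, -48, -102); plane equation n·P = -4056.
Requiring n·E = -4056: (132)a + (-11184) = -4056.
So a = 54.

54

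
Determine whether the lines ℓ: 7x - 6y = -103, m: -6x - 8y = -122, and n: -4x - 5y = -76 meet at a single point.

Lines aᵢx + bᵢy = cᵢ with pairwise distinct directions are concurrent exactly when det[aᵢ bᵢ cᵢ] = 0.
Here the determinant is 0.
It vanishes, so the lines are concurrent at (-1, 16).

Yes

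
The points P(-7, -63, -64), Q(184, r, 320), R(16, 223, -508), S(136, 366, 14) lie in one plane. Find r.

Normal to plane PRS: n = (212784, -65286, -31031); plane equation n·X = 4609514.
Requiring n·Q = 4609514: (-65286)r + (29222336) = 4609514.
So r = 377.

377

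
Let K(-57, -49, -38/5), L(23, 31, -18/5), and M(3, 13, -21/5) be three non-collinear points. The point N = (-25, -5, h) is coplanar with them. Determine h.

Coplanarity requires KL · (KM × KN) = 0.
KL = (80, 80, 4), KM = (60, 62, 17/5); the triple product is linear in h with coefficient 160 and constant term 576.
Setting it to zero: h = -18/5.

-18/5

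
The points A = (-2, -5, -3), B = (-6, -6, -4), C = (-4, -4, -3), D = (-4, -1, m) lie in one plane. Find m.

Coplanarity ⇔ det[AB; AC; AD] = 0.
Expanding, this is linear in m: (-6)m + (-12) = 0.
So m = -2.

-2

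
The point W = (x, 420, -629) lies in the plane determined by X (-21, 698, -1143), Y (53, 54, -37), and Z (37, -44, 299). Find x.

5

The plane through X, Y, Z has equation −107996x − 42560y − 17556z = -7372456.
Substituting W: (-107996)x + (-6832476) = -7372456, so x = 5.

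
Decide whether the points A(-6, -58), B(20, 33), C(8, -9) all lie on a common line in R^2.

Yes

AB = (26, 91), AC = (14, 49).
Twice the signed area of △ABC is (26)(49) − (91)(14) = 0.
The triangle is degenerate (zero area), so the points are collinear.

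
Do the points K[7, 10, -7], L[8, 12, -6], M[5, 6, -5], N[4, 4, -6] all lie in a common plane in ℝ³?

Yes

The four points are coplanar iff the 3×3 determinant with rows KL, KM, KN is zero.
Rows: (1, 2, 1), (-2, -4, 2), (-3, -6, 1).
Expanding along the first row: (1)(8) − (2)(4) + (1)(0) = 0.
Zero determinant ⇒ coplanar.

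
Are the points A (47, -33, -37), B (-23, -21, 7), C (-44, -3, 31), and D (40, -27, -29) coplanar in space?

Yes

A normal to the plane through A, B, C is n = AB × AC = (-504, 756, -1008).
The plane has equation n·P = -11340. For D: n·D = -11340.
Equal, so D lies in the plane and all four are coplanar.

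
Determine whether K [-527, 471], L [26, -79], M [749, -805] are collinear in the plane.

KL = (553, -550), KM = (1276, -1276).
Twice the signed area of △KLM is (553)(-1276) − (-550)(1276) = -3828.
The area is nonzero, so the three points are not collinear.

No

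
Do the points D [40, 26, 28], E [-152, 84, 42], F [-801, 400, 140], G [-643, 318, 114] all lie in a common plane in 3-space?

The four points are coplanar iff the 3×3 determinant with rows DE, DF, DG is zero.
Rows: (-192, 58, 14), (-841, 374, 112), (-683, 292, 86).
Expanding along the first row: (-192)(-540) − (58)(4170) + (14)(9870) = 0.
Zero determinant ⇒ coplanar.

Yes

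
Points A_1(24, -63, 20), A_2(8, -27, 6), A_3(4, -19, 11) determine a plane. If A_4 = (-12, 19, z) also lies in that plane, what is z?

The plane through A_1, A_2, A_3 has equation 292x + 136y + 16z = -1240.
Substituting A_4: (16)z + (-920) = -1240, so z = -20.

-20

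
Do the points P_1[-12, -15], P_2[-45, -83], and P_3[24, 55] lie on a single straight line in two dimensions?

P_1P_2 = (-33, -68), P_1P_3 = (36, 70).
Twice the signed area of △P_1P_2P_3 is (-33)(70) − (-68)(36) = 138.
The area is nonzero, so the three points are not collinear.

No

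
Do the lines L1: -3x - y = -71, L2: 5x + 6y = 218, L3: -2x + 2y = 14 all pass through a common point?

Yes

Intersecting L1 and L2: solving the 2×2 system gives (x, y) = (16, 23).
Substitute into L3: (-2)(16) + (2)(23) = 14.
This equals 14, so (16, 23) lies on all three lines and they are concurrent.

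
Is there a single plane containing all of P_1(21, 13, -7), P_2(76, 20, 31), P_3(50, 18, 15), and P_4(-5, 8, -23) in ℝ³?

A normal to the plane through P_1, P_2, P_3 is n = P_1P_2 × P_1P_3 = (-36, -108, 72).
The plane has equation n·P = -2664. For P_4: n·P_4 = -2340.
-2340 ≠ -2664, so P_4 is off the plane.

No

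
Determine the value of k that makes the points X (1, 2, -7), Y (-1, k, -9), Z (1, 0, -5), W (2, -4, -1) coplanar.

4

Normal to plane XZW: n = (0, 2, 2); plane equation n·P = -10.
Requiring n·Y = -10: (2)k + (-18) = -10.
So k = 4.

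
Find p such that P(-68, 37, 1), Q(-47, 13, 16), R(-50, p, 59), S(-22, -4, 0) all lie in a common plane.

Normal to plane PQS: n = (639, 711, 243); plane equation n·X = -16902.
Requiring n·R = -16902: (711)p + (-17613) = -16902.
So p = 1.

1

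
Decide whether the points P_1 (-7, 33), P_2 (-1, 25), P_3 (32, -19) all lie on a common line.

P_1P_2 = (6, -8), P_1P_3 = (39, -52).
Checking proportionality: P_1P_3 = 13/2·P_1P_2, so the vectors are parallel and the points are collinear.

Yes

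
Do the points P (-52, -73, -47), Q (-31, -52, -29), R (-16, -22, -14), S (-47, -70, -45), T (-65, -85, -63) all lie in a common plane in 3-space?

No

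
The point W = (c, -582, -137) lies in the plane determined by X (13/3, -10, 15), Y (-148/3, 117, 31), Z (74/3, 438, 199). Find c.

344/3

A normal to the plane is n = XY × XZ = (16200, 10200, -26625).
W lies in the plane iff n · XW = 0.
This gives (16200)c + (-1857600) = 0, so c = 344/3.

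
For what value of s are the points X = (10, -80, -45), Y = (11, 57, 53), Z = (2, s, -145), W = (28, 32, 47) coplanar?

The points are coplanar iff XY · (XZ × XW) = 0.
Expanding, this is linear in s: (-1672)s + (-356136) = 0.
So s = -213.

-213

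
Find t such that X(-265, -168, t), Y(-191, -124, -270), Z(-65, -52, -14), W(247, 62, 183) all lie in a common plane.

Coplanarity ⇔ det[XY; XZ; XW] = 0.
Expanding, this is linear in t: (8100)t + (3499200) = 0.
So t = -432.

-432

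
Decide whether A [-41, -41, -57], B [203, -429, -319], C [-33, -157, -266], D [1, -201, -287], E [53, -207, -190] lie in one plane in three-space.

The plane through A, B, C has normal n = AB × AC = (50700, 48900, -25200) and equation n·P = -2647200.
Checking the remaining points: n·D = -2545800, n·E = -2647200.
Since n·D = -2545800 ≠ -2647200, D is off the plane and the points are not all coplanar.

No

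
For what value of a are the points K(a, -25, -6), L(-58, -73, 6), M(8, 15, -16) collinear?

Collinearity requires KL × KM = 0; each component is linear in a.
The y-component gives (-22)a + (-484) = 0, so a = -22.
The remaining components then also vanish.

-22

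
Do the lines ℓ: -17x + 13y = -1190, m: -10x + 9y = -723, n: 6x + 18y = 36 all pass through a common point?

Yes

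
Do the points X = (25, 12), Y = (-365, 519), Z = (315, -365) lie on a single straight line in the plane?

XY = (-390, 507), XZ = (290, -377).
Checking proportionality: XZ = -29/39·XY, so the vectors are parallel and the points are collinear.

Yes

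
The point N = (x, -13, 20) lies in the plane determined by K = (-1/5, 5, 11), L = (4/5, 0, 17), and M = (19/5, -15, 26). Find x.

17/5

The plane through K, L, M has equation 45x + 9y = 36.
Substituting N: (45)x + (-117) = 36, so x = 17/5.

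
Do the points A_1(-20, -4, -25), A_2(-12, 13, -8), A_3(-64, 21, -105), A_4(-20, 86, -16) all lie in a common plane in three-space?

With A_1 as base: A_1A_2 = (8, 17, 17), A_1A_3 = (-44, 25, -80), A_1A_4 = (0, 90, 9).
A_1A_3 × A_1A_4 = (7425, 396, -3960).
A_1A_2 · (A_1A_3 × A_1A_4) = -1188.
Since -1188 ≠ 0, the four points are not coplanar.

No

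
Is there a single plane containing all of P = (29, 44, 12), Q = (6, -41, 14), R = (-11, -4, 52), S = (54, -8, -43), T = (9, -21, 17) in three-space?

Yes

The plane through P, Q, R has normal n = PQ × PR = (-3304, 840, -2296) and equation n·X = -86408.
Checking the remaining points: n·S = -86408, n·T = -86408.
All equal -86408, so all 5 points lie in one plane.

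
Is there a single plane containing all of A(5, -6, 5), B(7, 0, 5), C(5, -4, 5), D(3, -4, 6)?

No

The four points are coplanar iff the 3×3 determinant with rows AB, AC, AD is zero.
Rows: (2, 6, 0), (0, 2, 0), (-2, 2, 1).
Expanding along the first row: (2)(2) − (6)(0) + (0)(4) = 4.
Nonzero ⇒ not coplanar.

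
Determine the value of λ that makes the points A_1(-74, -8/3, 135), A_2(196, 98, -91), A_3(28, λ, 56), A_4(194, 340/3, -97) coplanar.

22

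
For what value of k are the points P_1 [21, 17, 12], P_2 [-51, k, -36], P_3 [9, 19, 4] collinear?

Direction P_1P_3 = (-12, 2, -8). From the x-coordinate of P_2, the parameter along the line is τ = (-51 − 21)/(-12) = 6.
Then k = 17 + 6·(2) = 29.

29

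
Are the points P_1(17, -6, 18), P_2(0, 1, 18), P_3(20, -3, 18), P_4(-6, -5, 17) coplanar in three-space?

No

The four points are coplanar iff the 3×3 determinant with rows P_1P_2, P_1P_3, P_1P_4 is zero.
Rows: (-17, 7, 0), (3, 3, 0), (-23, 1, -1).
Expanding along the first row: (-17)(-3) − (7)(-3) + (0)(72) = 72.
Nonzero ⇒ not coplanar.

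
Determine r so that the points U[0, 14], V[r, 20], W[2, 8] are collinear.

-2

Collinearity: (V − U) must be parallel to (W − U) = (2, -6).
Cross-multiplying the components: (r − 0)·(-6) = (6)·(2).
Solving gives r = -2.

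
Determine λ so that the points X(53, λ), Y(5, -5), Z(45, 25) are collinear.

Collinearity: (X − Y) must be parallel to (Z − Y) = (40, 30).
Cross-multiplying the components: (λ − (-5))·(40) = (48)·(30).
Solving gives λ = 31.

31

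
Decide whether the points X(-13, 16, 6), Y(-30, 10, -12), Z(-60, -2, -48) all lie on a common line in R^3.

XY = (-17, -6, -18), XZ = (-47, -18, -54).
XY × XZ = (0, -72, 24).
The cross product is nonzero, so the points do not lie on one line.

No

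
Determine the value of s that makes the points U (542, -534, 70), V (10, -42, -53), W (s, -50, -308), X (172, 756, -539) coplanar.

938

Coplanarity ⇔ det[UV; UW; UX] = 0.
Expanding, this is linear in s: (140958)s + (-132218604) = 0.
So s = 938.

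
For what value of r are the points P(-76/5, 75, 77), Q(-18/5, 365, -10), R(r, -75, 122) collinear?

-106/5

Collinearity requires PQ × PR = 0; each component is linear in r.
The y-component gives (-87)r + (-9222/5) = 0, so r = -106/5.
The remaining components then also vanish.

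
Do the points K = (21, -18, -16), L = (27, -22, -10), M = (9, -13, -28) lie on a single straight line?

KL = (6, -4, 6), KM = (-12, 5, -12).
Comparing components 2 and 3: (-4)(-12) − (6)(5) = 18 ≠ 0, so KL and KM are not parallel and the points are not collinear.

No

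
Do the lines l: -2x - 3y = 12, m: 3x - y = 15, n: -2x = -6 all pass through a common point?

Yes

The three lines meet at one point iff the augmented coefficient matrix [aᵢ bᵢ cᵢ] has rank < 3, i.e. its determinant vanishes.
Here the determinant is 0.
It vanishes, so the lines are concurrent at (3, -6).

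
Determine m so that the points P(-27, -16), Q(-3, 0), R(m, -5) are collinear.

-21/2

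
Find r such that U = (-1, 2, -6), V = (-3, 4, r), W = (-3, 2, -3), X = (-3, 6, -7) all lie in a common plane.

The points are coplanar iff UV · (UW × UX) = 0.
Expanding, this is linear in r: (-8)r + (-40) = 0.
So r = -5.

-5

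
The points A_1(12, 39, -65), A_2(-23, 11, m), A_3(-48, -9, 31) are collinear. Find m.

Direction A_1A_3 = (-60, -48, 96). From the x-coordinate of A_2, the parameter along the line is τ = (-23 − 12)/(-60) = 7/12.
Then m = (-65) + 7/12·(96) = -9.

-9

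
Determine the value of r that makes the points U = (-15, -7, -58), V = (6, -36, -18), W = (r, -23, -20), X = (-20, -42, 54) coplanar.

-11

Coplanarity ⇔ det[UV; UW; UX] = 0.
Expanding, this is linear in r: (1848)r + (20328) = 0.
So r = -11.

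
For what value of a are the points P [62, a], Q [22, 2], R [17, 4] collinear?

-14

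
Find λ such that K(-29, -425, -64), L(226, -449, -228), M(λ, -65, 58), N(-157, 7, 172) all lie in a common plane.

-13

Normal to plane KLN: n = (65184, -39188, 107088); plane equation n·P = 7910932.
Requiring n·M = 7910932: (65184)λ + (8758324) = 7910932.
So λ = -13.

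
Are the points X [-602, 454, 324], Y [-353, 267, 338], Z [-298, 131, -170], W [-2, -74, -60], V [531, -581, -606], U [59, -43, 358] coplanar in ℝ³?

Yes

The plane through X, Y, Z has normal n = XY × XZ = (96900, 127262, -23579) and equation n·P = -8196448.
Checking the remaining points: n·W = -8196448, n·V = -8196448, n·U = -8196448.
All equal -8196448, so all 6 points lie in one plane.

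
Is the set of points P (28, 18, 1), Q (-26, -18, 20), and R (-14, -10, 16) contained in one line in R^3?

PQ = (-54, -36, 19), PR = (-42, -28, 15).
PQ × PR = (-8, 12, 0).
The cross product is nonzero, so the points do not lie on one line.

No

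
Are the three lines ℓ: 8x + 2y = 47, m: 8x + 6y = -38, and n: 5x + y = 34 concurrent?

Intersecting ℓ and m: solving the 2×2 system gives (x, y) = (179/16, -85/4).
Substitute into n: (5)(179/16) + (1)(-85/4) = 555/16.
But n requires 34 ≠ 555/16, so the three lines have no common point.

No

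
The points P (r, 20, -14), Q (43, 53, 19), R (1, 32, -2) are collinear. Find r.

Direction QR = (-42, -21, -21). From the y-coordinate of P, the parameter along the line is τ = (20 − 53)/(-21) = 11/7.
Then r = 43 + 11/7·(-42) = -23.

-23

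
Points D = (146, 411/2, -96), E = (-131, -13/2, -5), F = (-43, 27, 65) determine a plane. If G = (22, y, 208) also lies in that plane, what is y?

Coplanarity requires DE · (DF × DG) = 0.
DE = (-277, -212, 91), DF = (-189, -357/2, 161); the triple product is linear in y with coefficient 27398 and constant term -561659.
Setting it to zero: y = 41/2.

41/2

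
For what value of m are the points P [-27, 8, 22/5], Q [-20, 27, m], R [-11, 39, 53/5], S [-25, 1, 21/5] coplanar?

38/5

Normal to plane PRS: n = (186/5, 78/5, -174); plane equation n·X = -8226/5.
Requiring n·Q = -8226/5: (-174)m + (-1614/5) = -8226/5.
So m = 38/5.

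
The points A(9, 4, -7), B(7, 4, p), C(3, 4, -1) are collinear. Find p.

Direction AC = (-6, 0, 6). From the x-coordinate of B, the parameter along the line is τ = (7 − 9)/(-6) = 1/3.
Then p = (-7) + 1/3·(6) = -5.

-5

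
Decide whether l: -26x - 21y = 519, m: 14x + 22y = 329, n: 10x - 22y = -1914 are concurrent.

Intersecting l and m: solving the 2×2 system gives (x, y) = (-18327/278, 7910/139).
Substitute into n: (10)(-18327/278) + (-22)(7910/139) = -265655/139.
But n requires -1914 ≠ -265655/139, so the three lines have no common point.

No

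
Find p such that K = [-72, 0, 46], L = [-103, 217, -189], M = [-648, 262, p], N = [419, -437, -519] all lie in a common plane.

1067

Normal to plane KLN: n = (-225300, -132900, -93000); plane equation n·P = 11943600.
Requiring n·M = 11943600: (-93000)p + (111174600) = 11943600.
So p = 1067.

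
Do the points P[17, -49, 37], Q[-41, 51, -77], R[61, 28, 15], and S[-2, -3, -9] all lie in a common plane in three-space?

The four points are coplanar iff the 3×3 determinant with rows PQ, PR, PS is zero.
Rows: (-58, 100, -114), (44, 77, -22), (-19, 46, -46).
Expanding along the first row: (-58)(-2530) − (100)(-2442) + (-114)(3487) = -6578.
Nonzero ⇒ not coplanar.

No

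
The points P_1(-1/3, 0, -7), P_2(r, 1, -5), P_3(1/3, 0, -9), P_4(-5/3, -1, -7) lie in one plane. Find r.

1/3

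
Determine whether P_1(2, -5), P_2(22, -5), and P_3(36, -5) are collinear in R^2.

P_1P_2 = (20, 0), P_1P_3 = (34, 0).
det[P_1P_2; P_1P_3] = (20)(0) − (0)(34) = 0.
The determinant is zero, so the points are collinear.

Yes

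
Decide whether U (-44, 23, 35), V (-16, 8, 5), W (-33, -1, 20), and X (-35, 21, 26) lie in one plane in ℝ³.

No

A normal to the plane through U, V, W is n = UV × UW = (-495, 90, -507).
The plane has equation n·P = 6105. For X: n·X = 6033.
6033 ≠ 6105, so X is off the plane.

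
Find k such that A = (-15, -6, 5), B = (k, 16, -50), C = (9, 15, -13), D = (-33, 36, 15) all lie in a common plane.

Normal to plane ACD: n = (966, 84, 1386); plane equation n·P = -8064.
Requiring n·B = -8064: (966)k + (-67956) = -8064.
So k = 62.

62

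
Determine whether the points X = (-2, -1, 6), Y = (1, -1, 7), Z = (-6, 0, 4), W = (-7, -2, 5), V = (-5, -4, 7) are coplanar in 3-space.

Yes

The plane through X, Y, Z has normal n = XY × XZ = (-1, 2, 3) and equation n·P = 18.
Checking the remaining points: n·W = 18, n·V = 18.
All equal 18, so all 5 points lie in one plane.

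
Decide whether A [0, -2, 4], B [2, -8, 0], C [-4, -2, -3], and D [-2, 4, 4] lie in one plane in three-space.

With A as base: AB = (2, -6, -4), AC = (-4, 0, -7), AD = (-2, 6, 0).
AC × AD = (42, 14, -24).
AB · (AC × AD) = 96.
Since 96 ≠ 0, the four points are not coplanar.

No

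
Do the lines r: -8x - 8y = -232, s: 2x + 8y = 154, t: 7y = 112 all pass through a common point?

Lines aᵢx + bᵢy = cᵢ with pairwise distinct directions are concurrent exactly when det[aᵢ bᵢ cᵢ] = 0.
Here the determinant is 0.
It vanishes, so the lines are concurrent at (13, 16).

Yes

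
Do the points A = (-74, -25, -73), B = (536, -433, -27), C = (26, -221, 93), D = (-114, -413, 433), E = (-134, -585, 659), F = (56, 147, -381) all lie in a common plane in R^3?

The plane through A, B, C has normal n = AB × AC = (-58712, -96660, -78760) and equation n·P = 12510668.
Checking the remaining points: n·D = 12510668, n·E = 12510668, n·F = 12510668.
All equal 12510668, so all 6 points lie in one plane.

Yes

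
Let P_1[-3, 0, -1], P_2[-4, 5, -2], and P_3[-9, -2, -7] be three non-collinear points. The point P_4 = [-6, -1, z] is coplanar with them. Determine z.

-4

Coplanarity requires P_1P_2 · (P_1P_3 × P_1P_4) = 0.
P_1P_2 = (-1, 5, -1), P_1P_3 = (-6, -2, -6); the triple product is linear in z with coefficient 32 and constant term 128.
Setting it to zero: z = -4.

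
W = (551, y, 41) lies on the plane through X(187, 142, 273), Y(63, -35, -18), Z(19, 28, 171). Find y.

194

The plane through X, Y, Z has equation −15120x + 36240y − 15600z = -1940160.
Substituting W: (36240)y + (-8970720) = -1940160, so y = 194.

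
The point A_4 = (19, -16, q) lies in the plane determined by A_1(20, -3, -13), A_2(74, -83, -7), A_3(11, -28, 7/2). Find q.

-13/2

A normal to the plane is n = A_1A_2 × A_1A_3 = (-1170, -945, -2070).
A_4 lies in the plane iff n · A_1A_4 = 0.
This gives (-2070)q + (-13455) = 0, so q = -13/2.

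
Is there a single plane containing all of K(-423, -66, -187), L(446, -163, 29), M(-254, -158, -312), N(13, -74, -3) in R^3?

No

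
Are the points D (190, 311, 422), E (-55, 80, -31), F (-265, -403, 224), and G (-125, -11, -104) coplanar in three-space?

The four points are coplanar iff the 3×3 determinant with rows DE, DF, DG is zero.
Rows: (-245, -231, -453), (-455, -714, -198), (-315, -322, -526).
Expanding along the first row: (-245)(311808) − (-231)(176960) + (-453)(-78400) = 0.
Zero determinant ⇒ coplanar.

Yes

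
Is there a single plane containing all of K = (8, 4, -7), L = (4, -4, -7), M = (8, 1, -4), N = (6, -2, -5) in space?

Yes

With K as base: KL = (-4, -8, 0), KM = (0, -3, 3), KN = (-2, -6, 2).
KM × KN = (12, -6, -6).
KL · (KM × KN) = 0.
The scalar triple product vanishes, so the four points are coplanar.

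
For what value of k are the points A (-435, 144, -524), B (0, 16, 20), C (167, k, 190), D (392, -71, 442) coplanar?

-17

Normal to plane ABD: n = (-6688, 29678, 12331); plane equation n·P = 721468.
Requiring n·C = 721468: (29678)k + (1225994) = 721468.
So k = -17.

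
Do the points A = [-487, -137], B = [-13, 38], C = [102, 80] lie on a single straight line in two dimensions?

AB = (474, 175), AC = (589, 217).
Twice the signed area of △ABC is (474)(217) − (175)(589) = -217.
The area is nonzero, so the three points are not collinear.

No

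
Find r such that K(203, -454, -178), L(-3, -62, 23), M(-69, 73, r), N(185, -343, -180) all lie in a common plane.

85

Normal to plane KLN: n = (-23095, -4030, -15810); plane equation n·P = -44485.
Requiring n·M = -44485: (-15810)r + (1299365) = -44485.
So r = 85.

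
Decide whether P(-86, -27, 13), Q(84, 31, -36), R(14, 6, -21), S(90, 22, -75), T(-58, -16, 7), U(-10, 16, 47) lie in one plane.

The plane through P, Q, R has normal n = PQ × PR = (-355, 880, -190) and equation n·X = 4300.
Checking the remaining points: n·S = 1660, n·T = 5180, n·U = 8700.
Since n·S = 1660 ≠ 4300, S is off the plane and the points are not all coplanar.

No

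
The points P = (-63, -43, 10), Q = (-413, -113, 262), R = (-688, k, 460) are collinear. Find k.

-168

Collinearity requires PQ × PR = 0; each component is linear in k.
The x-component gives (-252)k + (-42336) = 0, so k = -168.
The remaining components then also vanish.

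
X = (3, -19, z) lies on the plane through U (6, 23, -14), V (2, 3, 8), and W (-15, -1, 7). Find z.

Coplanarity requires UV · (UW × UX) = 0.
UV = (-4, -20, 22), UW = (-21, -24, 21); the triple product is linear in z with coefficient -324 and constant term 11016.
Setting it to zero: z = 34.

34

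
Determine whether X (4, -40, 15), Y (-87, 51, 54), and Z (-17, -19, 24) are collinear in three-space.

XY = (-91, 91, 39), XZ = (-21, 21, 9).
Each component of XZ is 3/13 times the corresponding component of XY, so XZ = 3/13·XY and the points are collinear.

Yes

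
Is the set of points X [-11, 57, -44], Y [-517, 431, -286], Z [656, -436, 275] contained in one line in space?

Yes

XY = (-506, 374, -242), XZ = (667, -493, 319).
XY × XZ = (0, 0, 0).
The cross product vanishes, so the three points are collinear.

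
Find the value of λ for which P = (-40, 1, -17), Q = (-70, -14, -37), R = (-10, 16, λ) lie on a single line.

3

Collinearity requires PQ × PR = 0; each component is linear in λ.
The x-component gives (-15)λ + (45) = 0, so λ = 3.
The remaining components then also vanish.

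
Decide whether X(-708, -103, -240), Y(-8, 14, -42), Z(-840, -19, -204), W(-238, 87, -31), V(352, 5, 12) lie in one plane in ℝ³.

No

The plane through X, Y, Z has normal n = XY × XZ = (-12420, -51336, 74244) and equation n·P = -3737592.
Checking the remaining points: n·W = -3811836, n·V = -3737592.
Since n·W = -3811836 ≠ -3737592, W is off the plane and the points are not all coplanar.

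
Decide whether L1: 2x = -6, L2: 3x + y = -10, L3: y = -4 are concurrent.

Intersecting L1 and L2: solving the 2×2 system gives (x, y) = (-3, -1).
Substitute into L3: (0)(-3) + (1)(-1) = -1.
But L3 requires -4 ≠ -1, so the three lines have no common point.

No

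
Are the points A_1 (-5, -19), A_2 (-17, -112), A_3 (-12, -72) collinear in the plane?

No

A_1A_2 = (-12, -93), A_1A_3 = (-7, -53).
det[A_1A_2; A_1A_3] = (-12)(-53) − (-93)(-7) = -15.
The determinant is nonzero, so they are not collinear.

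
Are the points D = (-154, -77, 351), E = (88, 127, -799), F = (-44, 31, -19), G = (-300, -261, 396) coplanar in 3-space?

No

The four points are coplanar iff the 3×3 determinant with rows DE, DF, DG is zero.
Rows: (242, 204, -1150), (110, 108, -370), (-146, -184, 45).
Expanding along the first row: (242)(-63220) − (204)(-49070) + (-1150)(-4472) = -146160.
Nonzero ⇒ not coplanar.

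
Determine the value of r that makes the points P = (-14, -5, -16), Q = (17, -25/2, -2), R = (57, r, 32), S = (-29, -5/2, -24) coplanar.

-15/2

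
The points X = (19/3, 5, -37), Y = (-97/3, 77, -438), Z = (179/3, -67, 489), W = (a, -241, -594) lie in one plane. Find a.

-263/3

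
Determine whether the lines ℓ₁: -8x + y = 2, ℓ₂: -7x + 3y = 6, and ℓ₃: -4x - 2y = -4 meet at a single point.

Intersecting ℓ₁ and ℓ₂: solving the 2×2 system gives (x, y) = (0, 2).
Substitute into ℓ₃: (-4)(0) + (-2)(2) = -4.
This equals -4, so (0, 2) lies on all three lines and they are concurrent.

Yes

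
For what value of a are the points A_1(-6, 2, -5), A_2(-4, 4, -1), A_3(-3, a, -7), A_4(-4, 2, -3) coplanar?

The points are coplanar iff A_1A_2 · (A_1A_3 × A_1A_4) = 0.
Expanding, this is linear in a: (-4)a + (-12) = 0.
So a = -3.

-3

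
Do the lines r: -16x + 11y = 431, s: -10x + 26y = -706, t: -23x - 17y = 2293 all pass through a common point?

Yes

Lines aᵢx + bᵢy = cᵢ with pairwise distinct directions are concurrent exactly when det[aᵢ bᵢ cᵢ] = 0.
Here the determinant is 0.
It vanishes, so the lines are concurrent at (-62, -51).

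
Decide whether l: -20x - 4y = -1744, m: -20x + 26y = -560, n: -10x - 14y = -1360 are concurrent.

No

Lines aᵢx + bᵢy = cᵢ with pairwise distinct directions are concurrent exactly when det[aᵢ bᵢ cᵢ] = 0.
Here the determinant is 8640.
Nonzero, so no common point exists.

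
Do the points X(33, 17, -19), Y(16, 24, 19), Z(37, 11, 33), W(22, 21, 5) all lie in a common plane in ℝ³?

With X as base: XY = (-17, 7, 38), XZ = (4, -6, 52), XW = (-11, 4, 24).
XZ × XW = (-352, -668, -50).
XY · (XZ × XW) = -592.
Since -592 ≠ 0, the four points are not coplanar.

No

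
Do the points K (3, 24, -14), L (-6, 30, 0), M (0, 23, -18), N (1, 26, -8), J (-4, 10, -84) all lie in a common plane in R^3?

The plane through K, L, M has normal n = KL × KM = (-10, -78, 27) and equation n·P = -2280.
Checking the remaining points: n·N = -2254, n·J = -3008.
Since n·N = -2254 ≠ -2280, N is off the plane and the points are not all coplanar.

No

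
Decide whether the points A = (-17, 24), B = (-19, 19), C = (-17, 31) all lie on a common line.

No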